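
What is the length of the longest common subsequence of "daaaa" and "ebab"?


LCS of "daaaa" and "ebab"
DP table:
           e    b    a    b
      0    0    0    0    0
  d   0    0    0    0    0
  a   0    0    0    1    1
  a   0    0    0    1    1
  a   0    0    0    1    1
  a   0    0    0    1    1
LCS length = dp[5][4] = 1

1


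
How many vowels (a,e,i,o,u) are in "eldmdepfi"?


Input: eldmdepfi
Checking each character:
  'e' at position 0: vowel (running total: 1)
  'l' at position 1: consonant
  'd' at position 2: consonant
  'm' at position 3: consonant
  'd' at position 4: consonant
  'e' at position 5: vowel (running total: 2)
  'p' at position 6: consonant
  'f' at position 7: consonant
  'i' at position 8: vowel (running total: 3)
Total vowels: 3

3


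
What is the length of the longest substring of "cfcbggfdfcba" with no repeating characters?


Input: "cfcbggfdfcba"
Sliding window (track last position of each char):
  Position 0 ('c'): window [0,0] length 1 -- new best
  Position 1 ('f'): window [0,1] length 2 -- new best
  Position 2 ('c'): repeat (last at 0), move window start to 1
  Position 2 ('c'): window [1,2] length 2
  Position 3 ('b'): window [1,3] length 3 -- new best
  Position 4 ('g'): window [1,4] length 4 -- new best
  Position 5 ('g'): repeat (last at 4), move window start to 5
  Position 5 ('g'): window [5,5] length 1
  Position 6 ('f'): window [5,6] length 2
  Position 7 ('d'): window [5,7] length 3
  Position 8 ('f'): repeat (last at 6), move window start to 7
  Position 8 ('f'): window [7,8] length 2
  Position 9 ('c'): window [7,9] length 3
  Position 10 ('b'): window [7,10] length 4
  Position 11 ('a'): window [7,11] length 5 -- new best
Longest substring with no repeats: "dfcba" with length 5

5


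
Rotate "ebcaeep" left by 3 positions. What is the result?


Input: "ebcaeep", rotate left by 3
First 3 characters: "ebc"
Remaining characters: "aeep"
Concatenate remaining + first: "aeep" + "ebc" = "aeepebc"

aeepebc


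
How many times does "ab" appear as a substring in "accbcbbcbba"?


Searching for "ab" in "accbcbbcbba"
Scanning each position:
  Position 0: "ac" => no
  Position 1: "cc" => no
  Position 2: "cb" => no
  Position 3: "bc" => no
  Position 4: "cb" => no
  Position 5: "bb" => no
  Position 6: "bc" => no
  Position 7: "cb" => no
  Position 8: "bb" => no
  Position 9: "ba" => no
Total occurrences: 0

0


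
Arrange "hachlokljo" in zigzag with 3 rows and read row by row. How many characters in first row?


Zigzag "hachlokljo" into 3 rows:
Placing characters:
  'h' => row 0
  'a' => row 1
  'c' => row 2
  'h' => row 1
  'l' => row 0
  'o' => row 1
  'k' => row 2
  'l' => row 1
  'j' => row 0
  'o' => row 1
Rows:
  Row 0: "hlj"
  Row 1: "aholo"
  Row 2: "ck"
First row length: 3

3


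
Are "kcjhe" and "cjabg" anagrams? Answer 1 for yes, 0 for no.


Strings: "kcjhe", "cjabg"
Sorted first:  cehjk
Sorted second: abcgj
Differ at position 0: 'c' vs 'a' => not anagrams

0


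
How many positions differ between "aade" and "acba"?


Comparing "aade" and "acba" position by position:
  Position 0: 'a' vs 'a' => same
  Position 1: 'a' vs 'c' => DIFFER
  Position 2: 'd' vs 'b' => DIFFER
  Position 3: 'e' vs 'a' => DIFFER
Positions that differ: 3

3


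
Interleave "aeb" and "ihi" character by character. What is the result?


Interleaving "aeb" and "ihi":
  Position 0: 'a' from first, 'i' from second => "ai"
  Position 1: 'e' from first, 'h' from second => "eh"
  Position 2: 'b' from first, 'i' from second => "bi"
Result: aiehbi

aiehbi


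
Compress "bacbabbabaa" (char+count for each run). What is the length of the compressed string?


Input: bacbabbabaa
Runs:
  'b' x 1 => "b1"
  'a' x 1 => "a1"
  'c' x 1 => "c1"
  'b' x 1 => "b1"
  'a' x 1 => "a1"
  'b' x 2 => "b2"
  'a' x 1 => "a1"
  'b' x 1 => "b1"
  'a' x 2 => "a2"
Compressed: "b1a1c1b1a1b2a1b1a2"
Compressed length: 18

18


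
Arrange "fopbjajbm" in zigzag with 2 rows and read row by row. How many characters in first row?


Zigzag "fopbjajbm" into 2 rows:
Placing characters:
  'f' => row 0
  'o' => row 1
  'p' => row 0
  'b' => row 1
  'j' => row 0
  'a' => row 1
  'j' => row 0
  'b' => row 1
  'm' => row 0
Rows:
  Row 0: "fpjjm"
  Row 1: "obab"
First row length: 5

5


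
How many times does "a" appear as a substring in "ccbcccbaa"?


Searching for "a" in "ccbcccbaa"
Scanning each position:
  Position 0: "c" => no
  Position 1: "c" => no
  Position 2: "b" => no
  Position 3: "c" => no
  Position 4: "c" => no
  Position 5: "c" => no
  Position 6: "b" => no
  Position 7: "a" => MATCH
  Position 8: "a" => MATCH
Total occurrences: 2

2


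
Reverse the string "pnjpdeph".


Input: pnjpdeph
Reading characters right to left:
  Position 7: 'h'
  Position 6: 'p'
  Position 5: 'e'
  Position 4: 'd'
  Position 3: 'p'
  Position 2: 'j'
  Position 1: 'n'
  Position 0: 'p'
Reversed: hpedpjnp

hpedpjnp


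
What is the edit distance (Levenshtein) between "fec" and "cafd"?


Computing edit distance: "fec" -> "cafd"
DP table:
           c    a    f    d
      0    1    2    3    4
  f   1    1    2    2    3
  e   2    2    2    3    3
  c   3    2    3    3    4
Edit distance = dp[3][4] = 4

4


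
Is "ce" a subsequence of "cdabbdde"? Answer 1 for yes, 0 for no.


Check if "ce" is a subsequence of "cdabbdde"
Greedy scan:
  Position 0 ('c'): matches sub[0] = 'c'
  Position 1 ('d'): no match needed
  Position 2 ('a'): no match needed
  Position 3 ('b'): no match needed
  Position 4 ('b'): no match needed
  Position 5 ('d'): no match needed
  Position 6 ('d'): no match needed
  Position 7 ('e'): matches sub[1] = 'e'
All 2 characters matched => is a subsequence

1


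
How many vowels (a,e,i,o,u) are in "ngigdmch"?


Input: ngigdmch
Checking each character:
  'n' at position 0: consonant
  'g' at position 1: consonant
  'i' at position 2: vowel (running total: 1)
  'g' at position 3: consonant
  'd' at position 4: consonant
  'm' at position 5: consonant
  'c' at position 6: consonant
  'h' at position 7: consonant
Total vowels: 1

1


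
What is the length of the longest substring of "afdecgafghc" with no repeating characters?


Input: "afdecgafghc"
Sliding window (track last position of each char):
  Position 0 ('a'): window [0,0] length 1 -- new best
  Position 1 ('f'): window [0,1] length 2 -- new best
  Position 2 ('d'): window [0,2] length 3 -- new best
  Position 3 ('e'): window [0,3] length 4 -- new best
  Position 4 ('c'): window [0,4] length 5 -- new best
  Position 5 ('g'): window [0,5] length 6 -- new best
  Position 6 ('a'): repeat (last at 0), move window start to 1
  Position 6 ('a'): window [1,6] length 6
  Position 7 ('f'): repeat (last at 1), move window start to 2
  Position 7 ('f'): window [2,7] length 6
  Position 8 ('g'): repeat (last at 5), move window start to 6
  Position 8 ('g'): window [6,8] length 3
  Position 9 ('h'): window [6,9] length 4
  Position 10 ('c'): window [6,10] length 5
Longest substring with no repeats: "afdecg" with length 6

6


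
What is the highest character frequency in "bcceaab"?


Input: bcceaab
Character counts:
  'a': 2
  'b': 2
  'c': 2
  'e': 1
Maximum frequency: 2

2


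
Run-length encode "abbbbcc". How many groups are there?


Input: abbbbcc
Scanning for consecutive runs:
  Group 1: 'a' x 1 (positions 0-0)
  Group 2: 'b' x 4 (positions 1-4)
  Group 3: 'c' x 2 (positions 5-6)
Total groups: 3

3


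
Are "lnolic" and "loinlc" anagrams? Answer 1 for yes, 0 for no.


Strings: "lnolic", "loinlc"
Sorted first:  cillno
Sorted second: cillno
Sorted forms match => anagrams

1


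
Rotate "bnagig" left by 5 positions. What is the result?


Input: "bnagig", rotate left by 5
First 5 characters: "bnagi"
Remaining characters: "g"
Concatenate remaining + first: "g" + "bnagi" = "gbnagi"

gbnagi


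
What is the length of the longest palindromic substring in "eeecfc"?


Input: "eeecfc"
Checking substrings for palindromes:
  [0:3] "eee" (len 3) => palindrome
  [3:6] "cfc" (len 3) => palindrome
  [0:2] "ee" (len 2) => palindrome
  [1:3] "ee" (len 2) => palindrome
Longest palindromic substring: "eee" with length 3

3


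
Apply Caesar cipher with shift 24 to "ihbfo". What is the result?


Caesar cipher: shift "ihbfo" by 24
  'i' (pos 8) + 24 = pos 6 = 'g'
  'h' (pos 7) + 24 = pos 5 = 'f'
  'b' (pos 1) + 24 = pos 25 = 'z'
  'f' (pos 5) + 24 = pos 3 = 'd'
  'o' (pos 14) + 24 = pos 12 = 'm'
Result: gfzdm

gfzdm


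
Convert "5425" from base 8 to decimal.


Input: "5425" in base 8
Positional expansion:
  Digit '5' (value 5) x 8^3 = 2560
  Digit '4' (value 4) x 8^2 = 256
  Digit '2' (value 2) x 8^1 = 16
  Digit '5' (value 5) x 8^0 = 5
Sum = 2837

2837


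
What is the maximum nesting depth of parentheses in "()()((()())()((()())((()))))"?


Input: "()()((()())()((()())((()))))"
Tracking depth:
  Position 0 '(': depth becomes 1
  Position 1 ')': depth becomes 0
  Position 2 '(': depth becomes 1
  Position 3 ')': depth becomes 0
  Position 4 '(': depth becomes 1
  Position 5 '(': depth becomes 2
  Position 6 '(': depth becomes 3
  Position 7 ')': depth becomes 2
  Position 8 '(': depth becomes 3
  Position 9 ')': depth becomes 2
  Position 10 ')': depth becomes 1
  Position 11 '(': depth becomes 2
  Position 12 ')': depth becomes 1
  Position 13 '(': depth becomes 2
  Position 14 '(': depth becomes 3
  Position 15 '(': depth becomes 4
  Position 16 ')': depth becomes 3
  Position 17 '(': depth becomes 4
  Position 18 ')': depth becomes 3
  Position 19 ')': depth becomes 2
  Position 20 '(': depth becomes 3
  Position 21 '(': depth becomes 4
  Position 22 '(': depth becomes 5
  Position 23 ')': depth becomes 4
  Position 24 ')': depth becomes 3
  Position 25 ')': depth becomes 2
  Position 26 ')': depth becomes 1
  Position 27 ')': depth becomes 0
Maximum depth reached: 5

5


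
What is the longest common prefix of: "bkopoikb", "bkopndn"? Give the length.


Words: bkopoikb, bkopndn
  Position 0: all 'b' => match
  Position 1: all 'k' => match
  Position 2: all 'o' => match
  Position 3: all 'p' => match
  Position 4: ('o', 'n') => mismatch, stop
LCP = "bkop" (length 4)

4


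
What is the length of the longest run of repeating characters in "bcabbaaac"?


Input: "bcabbaaac"
Scanning for longest run:
  Position 1 ('c'): new char, reset run to 1
  Position 2 ('a'): new char, reset run to 1
  Position 3 ('b'): new char, reset run to 1
  Position 4 ('b'): continues run of 'b', length=2
  Position 5 ('a'): new char, reset run to 1
  Position 6 ('a'): continues run of 'a', length=2
  Position 7 ('a'): continues run of 'a', length=3
  Position 8 ('c'): new char, reset run to 1
Longest run: 'a' with length 3

3


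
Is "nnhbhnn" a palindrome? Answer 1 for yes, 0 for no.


Input: nnhbhnn
Reversed: nnhbhnn
  Compare pos 0 ('n') with pos 6 ('n'): match
  Compare pos 1 ('n') with pos 5 ('n'): match
  Compare pos 2 ('h') with pos 4 ('h'): match
Result: palindrome

1


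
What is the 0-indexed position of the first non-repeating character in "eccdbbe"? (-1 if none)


Input: eccdbbe
Character frequencies:
  'b': 2
  'c': 2
  'd': 1
  'e': 2
Scanning left to right for freq == 1:
  Position 0 ('e'): freq=2, skip
  Position 1 ('c'): freq=2, skip
  Position 2 ('c'): freq=2, skip
  Position 3 ('d'): unique! => answer = 3

3


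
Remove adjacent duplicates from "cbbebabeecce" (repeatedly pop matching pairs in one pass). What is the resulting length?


Input: cbbebabeecce
Stack-based adjacent duplicate removal:
  Read 'c': push. Stack: c
  Read 'b': push. Stack: cb
  Read 'b': matches stack top 'b' => pop. Stack: c
  Read 'e': push. Stack: ce
  Read 'b': push. Stack: ceb
  Read 'a': push. Stack: ceba
  Read 'b': push. Stack: cebab
  Read 'e': push. Stack: cebabe
  Read 'e': matches stack top 'e' => pop. Stack: cebab
  Read 'c': push. Stack: cebabc
  Read 'c': matches stack top 'c' => pop. Stack: cebab
  Read 'e': push. Stack: cebabe
Final stack: "cebabe" (length 6)

6


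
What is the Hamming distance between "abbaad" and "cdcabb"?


Comparing "abbaad" and "cdcabb" position by position:
  Position 0: 'a' vs 'c' => differ
  Position 1: 'b' vs 'd' => differ
  Position 2: 'b' vs 'c' => differ
  Position 3: 'a' vs 'a' => same
  Position 4: 'a' vs 'b' => differ
  Position 5: 'd' vs 'b' => differ
Total differences (Hamming distance): 5

5


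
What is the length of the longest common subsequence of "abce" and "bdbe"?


LCS of "abce" and "bdbe"
DP table:
           b    d    b    e
      0    0    0    0    0
  a   0    0    0    0    0
  b   0    1    1    1    1
  c   0    1    1    1    1
  e   0    1    1    1    2
LCS length = dp[4][4] = 2

2


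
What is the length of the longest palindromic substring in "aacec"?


Input: "aacec"
Checking substrings for palindromes:
  [2:5] "cec" (len 3) => palindrome
  [0:2] "aa" (len 2) => palindrome
Longest palindromic substring: "cec" with length 3

3


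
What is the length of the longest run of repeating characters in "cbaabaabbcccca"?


Input: "cbaabaabbcccca"
Scanning for longest run:
  Position 1 ('b'): new char, reset run to 1
  Position 2 ('a'): new char, reset run to 1
  Position 3 ('a'): continues run of 'a', length=2
  Position 4 ('b'): new char, reset run to 1
  Position 5 ('a'): new char, reset run to 1
  Position 6 ('a'): continues run of 'a', length=2
  Position 7 ('b'): new char, reset run to 1
  Position 8 ('b'): continues run of 'b', length=2
  Position 9 ('c'): new char, reset run to 1
  Position 10 ('c'): continues run of 'c', length=2
  Position 11 ('c'): continues run of 'c', length=3
  Position 12 ('c'): continues run of 'c', length=4
  Position 13 ('a'): new char, reset run to 1
Longest run: 'c' with length 4

4


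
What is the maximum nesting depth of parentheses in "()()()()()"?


Input: "()()()()()"
Tracking depth:
  Position 0 '(': depth becomes 1
  Position 1 ')': depth becomes 0
  Position 2 '(': depth becomes 1
  Position 3 ')': depth becomes 0
  Position 4 '(': depth becomes 1
  Position 5 ')': depth becomes 0
  Position 6 '(': depth becomes 1
  Position 7 ')': depth becomes 0
  Position 8 '(': depth becomes 1
  Position 9 ')': depth becomes 0
Maximum depth reached: 1

1


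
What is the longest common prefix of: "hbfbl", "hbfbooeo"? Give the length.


Words: hbfbl, hbfbooeo
  Position 0: all 'h' => match
  Position 1: all 'b' => match
  Position 2: all 'f' => match
  Position 3: all 'b' => match
  Position 4: ('l', 'o') => mismatch, stop
LCP = "hbfb" (length 4)

4


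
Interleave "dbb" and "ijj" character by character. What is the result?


Interleaving "dbb" and "ijj":
  Position 0: 'd' from first, 'i' from second => "di"
  Position 1: 'b' from first, 'j' from second => "bj"
  Position 2: 'b' from first, 'j' from second => "bj"
Result: dibjbj

dibjbj


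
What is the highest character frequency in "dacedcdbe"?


Input: dacedcdbe
Character counts:
  'a': 1
  'b': 1
  'c': 2
  'd': 3
  'e': 2
Maximum frequency: 3

3


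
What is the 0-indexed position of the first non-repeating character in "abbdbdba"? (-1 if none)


Input: abbdbdba
Character frequencies:
  'a': 2
  'b': 4
  'd': 2
Scanning left to right for freq == 1:
  Position 0 ('a'): freq=2, skip
  Position 1 ('b'): freq=4, skip
  Position 2 ('b'): freq=4, skip
  Position 3 ('d'): freq=2, skip
  Position 4 ('b'): freq=4, skip
  Position 5 ('d'): freq=2, skip
  Position 6 ('b'): freq=4, skip
  Position 7 ('a'): freq=2, skip
  No unique character found => answer = -1

-1


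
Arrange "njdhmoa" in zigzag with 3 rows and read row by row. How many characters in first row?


Zigzag "njdhmoa" into 3 rows:
Placing characters:
  'n' => row 0
  'j' => row 1
  'd' => row 2
  'h' => row 1
  'm' => row 0
  'o' => row 1
  'a' => row 2
Rows:
  Row 0: "nm"
  Row 1: "jho"
  Row 2: "da"
First row length: 2

2


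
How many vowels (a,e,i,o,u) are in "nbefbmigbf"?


Input: nbefbmigbf
Checking each character:
  'n' at position 0: consonant
  'b' at position 1: consonant
  'e' at position 2: vowel (running total: 1)
  'f' at position 3: consonant
  'b' at position 4: consonant
  'm' at position 5: consonant
  'i' at position 6: vowel (running total: 2)
  'g' at position 7: consonant
  'b' at position 8: consonant
  'f' at position 9: consonant
Total vowels: 2

2


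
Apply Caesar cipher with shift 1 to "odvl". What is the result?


Caesar cipher: shift "odvl" by 1
  'o' (pos 14) + 1 = pos 15 = 'p'
  'd' (pos 3) + 1 = pos 4 = 'e'
  'v' (pos 21) + 1 = pos 22 = 'w'
  'l' (pos 11) + 1 = pos 12 = 'm'
Result: pewm

pewm


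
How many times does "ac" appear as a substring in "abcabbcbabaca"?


Searching for "ac" in "abcabbcbabaca"
Scanning each position:
  Position 0: "ab" => no
  Position 1: "bc" => no
  Position 2: "ca" => no
  Position 3: "ab" => no
  Position 4: "bb" => no
  Position 5: "bc" => no
  Position 6: "cb" => no
  Position 7: "ba" => no
  Position 8: "ab" => no
  Position 9: "ba" => no
  Position 10: "ac" => MATCH
  Position 11: "ca" => no
Total occurrences: 1

1


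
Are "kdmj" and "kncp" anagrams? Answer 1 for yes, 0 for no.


Strings: "kdmj", "kncp"
Sorted first:  djkm
Sorted second: cknp
Differ at position 0: 'd' vs 'c' => not anagrams

0


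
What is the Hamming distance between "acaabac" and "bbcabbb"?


Comparing "acaabac" and "bbcabbb" position by position:
  Position 0: 'a' vs 'b' => differ
  Position 1: 'c' vs 'b' => differ
  Position 2: 'a' vs 'c' => differ
  Position 3: 'a' vs 'a' => same
  Position 4: 'b' vs 'b' => same
  Position 5: 'a' vs 'b' => differ
  Position 6: 'c' vs 'b' => differ
Total differences (Hamming distance): 5

5


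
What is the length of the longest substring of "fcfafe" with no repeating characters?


Input: "fcfafe"
Sliding window (track last position of each char):
  Position 0 ('f'): window [0,0] length 1 -- new best
  Position 1 ('c'): window [0,1] length 2 -- new best
  Position 2 ('f'): repeat (last at 0), move window start to 1
  Position 2 ('f'): window [1,2] length 2
  Position 3 ('a'): window [1,3] length 3 -- new best
  Position 4 ('f'): repeat (last at 2), move window start to 3
  Position 4 ('f'): window [3,4] length 2
  Position 5 ('e'): window [3,5] length 3
Longest substring with no repeats: "cfa" with length 3

3


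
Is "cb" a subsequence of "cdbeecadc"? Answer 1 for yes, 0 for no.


Check if "cb" is a subsequence of "cdbeecadc"
Greedy scan:
  Position 0 ('c'): matches sub[0] = 'c'
  Position 1 ('d'): no match needed
  Position 2 ('b'): matches sub[1] = 'b'
  Position 3 ('e'): no match needed
  Position 4 ('e'): no match needed
  Position 5 ('c'): no match needed
  Position 6 ('a'): no match needed
  Position 7 ('d'): no match needed
  Position 8 ('c'): no match needed
All 2 characters matched => is a subsequence

1


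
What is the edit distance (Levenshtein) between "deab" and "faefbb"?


Computing edit distance: "deab" -> "faefbb"
DP table:
           f    a    e    f    b    b
      0    1    2    3    4    5    6
  d   1    1    2    3    4    5    6
  e   2    2    2    2    3    4    5
  a   3    3    2    3    3    4    5
  b   4    4    3    3    4    3    4
Edit distance = dp[4][6] = 4

4


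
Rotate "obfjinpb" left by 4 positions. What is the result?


Input: "obfjinpb", rotate left by 4
First 4 characters: "obfj"
Remaining characters: "inpb"
Concatenate remaining + first: "inpb" + "obfj" = "inpbobfj"

inpbobfj


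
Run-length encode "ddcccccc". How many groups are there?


Input: ddcccccc
Scanning for consecutive runs:
  Group 1: 'd' x 2 (positions 0-1)
  Group 2: 'c' x 6 (positions 2-7)
Total groups: 2

2


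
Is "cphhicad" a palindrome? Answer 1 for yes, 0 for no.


Input: cphhicad
Reversed: dacihhpc
  Compare pos 0 ('c') with pos 7 ('d'): MISMATCH
  Compare pos 1 ('p') with pos 6 ('a'): MISMATCH
  Compare pos 2 ('h') with pos 5 ('c'): MISMATCH
  Compare pos 3 ('h') with pos 4 ('i'): MISMATCH
Result: not a palindrome

0


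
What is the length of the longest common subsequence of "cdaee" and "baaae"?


LCS of "cdaee" and "baaae"
DP table:
           b    a    a    a    e
      0    0    0    0    0    0
  c   0    0    0    0    0    0
  d   0    0    0    0    0    0
  a   0    0    1    1    1    1
  e   0    0    1    1    1    2
  e   0    0    1    1    1    2
LCS length = dp[5][5] = 2

2


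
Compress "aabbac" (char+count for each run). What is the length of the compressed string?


Input: aabbac
Runs:
  'a' x 2 => "a2"
  'b' x 2 => "b2"
  'a' x 1 => "a1"
  'c' x 1 => "c1"
Compressed: "a2b2a1c1"
Compressed length: 8

8


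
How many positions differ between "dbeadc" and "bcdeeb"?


Comparing "dbeadc" and "bcdeeb" position by position:
  Position 0: 'd' vs 'b' => DIFFER
  Position 1: 'b' vs 'c' => DIFFER
  Position 2: 'e' vs 'd' => DIFFER
  Position 3: 'a' vs 'e' => DIFFER
  Position 4: 'd' vs 'e' => DIFFER
  Position 5: 'c' vs 'b' => DIFFER
Positions that differ: 6

6


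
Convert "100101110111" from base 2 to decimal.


Input: "100101110111" in base 2
Positional expansion:
  Digit '1' (value 1) x 2^11 = 2048
  Digit '0' (value 0) x 2^10 = 0
  Digit '0' (value 0) x 2^9 = 0
  Digit '1' (value 1) x 2^8 = 256
  Digit '0' (value 0) x 2^7 = 0
  Digit '1' (value 1) x 2^6 = 64
  Digit '1' (value 1) x 2^5 = 32
  Digit '1' (value 1) x 2^4 = 16
  Digit '0' (value 0) x 2^3 = 0
  Digit '1' (value 1) x 2^2 = 4
  Digit '1' (value 1) x 2^1 = 2
  Digit '1' (value 1) x 2^0 = 1
Sum = 2423

2423


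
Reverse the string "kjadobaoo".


Input: kjadobaoo
Reading characters right to left:
  Position 8: 'o'
  Position 7: 'o'
  Position 6: 'a'
  Position 5: 'b'
  Position 4: 'o'
  Position 3: 'd'
  Position 2: 'a'
  Position 1: 'j'
  Position 0: 'k'
Reversed: ooabodajk

ooabodajk


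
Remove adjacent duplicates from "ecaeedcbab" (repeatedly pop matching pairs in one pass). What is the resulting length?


Input: ecaeedcbab
Stack-based adjacent duplicate removal:
  Read 'e': push. Stack: e
  Read 'c': push. Stack: ec
  Read 'a': push. Stack: eca
  Read 'e': push. Stack: ecae
  Read 'e': matches stack top 'e' => pop. Stack: eca
  Read 'd': push. Stack: ecad
  Read 'c': push. Stack: ecadc
  Read 'b': push. Stack: ecadcb
  Read 'a': push. Stack: ecadcba
  Read 'b': push. Stack: ecadcbab
Final stack: "ecadcbab" (length 8)

8


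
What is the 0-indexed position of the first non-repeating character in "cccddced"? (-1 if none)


Input: cccddced
Character frequencies:
  'c': 4
  'd': 3
  'e': 1
Scanning left to right for freq == 1:
  Position 0 ('c'): freq=4, skip
  Position 1 ('c'): freq=4, skip
  Position 2 ('c'): freq=4, skip
  Position 3 ('d'): freq=3, skip
  Position 4 ('d'): freq=3, skip
  Position 5 ('c'): freq=4, skip
  Position 6 ('e'): unique! => answer = 6

6


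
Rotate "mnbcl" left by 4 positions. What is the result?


Input: "mnbcl", rotate left by 4
First 4 characters: "mnbc"
Remaining characters: "l"
Concatenate remaining + first: "l" + "mnbc" = "lmnbc"

lmnbc


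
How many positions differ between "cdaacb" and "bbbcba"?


Comparing "cdaacb" and "bbbcba" position by position:
  Position 0: 'c' vs 'b' => DIFFER
  Position 1: 'd' vs 'b' => DIFFER
  Position 2: 'a' vs 'b' => DIFFER
  Position 3: 'a' vs 'c' => DIFFER
  Position 4: 'c' vs 'b' => DIFFER
  Position 5: 'b' vs 'a' => DIFFER
Positions that differ: 6

6


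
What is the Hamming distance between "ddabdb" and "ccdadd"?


Comparing "ddabdb" and "ccdadd" position by position:
  Position 0: 'd' vs 'c' => differ
  Position 1: 'd' vs 'c' => differ
  Position 2: 'a' vs 'd' => differ
  Position 3: 'b' vs 'a' => differ
  Position 4: 'd' vs 'd' => same
  Position 5: 'b' vs 'd' => differ
Total differences (Hamming distance): 5

5


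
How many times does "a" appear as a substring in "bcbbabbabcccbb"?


Searching for "a" in "bcbbabbabcccbb"
Scanning each position:
  Position 0: "b" => no
  Position 1: "c" => no
  Position 2: "b" => no
  Position 3: "b" => no
  Position 4: "a" => MATCH
  Position 5: "b" => no
  Position 6: "b" => no
  Position 7: "a" => MATCH
  Position 8: "b" => no
  Position 9: "c" => no
  Position 10: "c" => no
  Position 11: "c" => no
  Position 12: "b" => no
  Position 13: "b" => no
Total occurrences: 2

2


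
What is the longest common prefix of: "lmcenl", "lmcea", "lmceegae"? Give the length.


Words: lmcenl, lmcea, lmceegae
  Position 0: all 'l' => match
  Position 1: all 'm' => match
  Position 2: all 'c' => match
  Position 3: all 'e' => match
  Position 4: ('n', 'a', 'e') => mismatch, stop
LCP = "lmce" (length 4)

4


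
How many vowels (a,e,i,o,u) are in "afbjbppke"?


Input: afbjbppke
Checking each character:
  'a' at position 0: vowel (running total: 1)
  'f' at position 1: consonant
  'b' at position 2: consonant
  'j' at position 3: consonant
  'b' at position 4: consonant
  'p' at position 5: consonant
  'p' at position 6: consonant
  'k' at position 7: consonant
  'e' at position 8: vowel (running total: 2)
Total vowels: 2

2


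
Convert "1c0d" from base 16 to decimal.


Input: "1c0d" in base 16
Positional expansion:
  Digit '1' (value 1) x 16^3 = 4096
  Digit 'c' (value 12) x 16^2 = 3072
  Digit '0' (value 0) x 16^1 = 0
  Digit 'd' (value 13) x 16^0 = 13
Sum = 7181

7181


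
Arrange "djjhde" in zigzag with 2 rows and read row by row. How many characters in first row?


Zigzag "djjhde" into 2 rows:
Placing characters:
  'd' => row 0
  'j' => row 1
  'j' => row 0
  'h' => row 1
  'd' => row 0
  'e' => row 1
Rows:
  Row 0: "djd"
  Row 1: "jhe"
First row length: 3

3


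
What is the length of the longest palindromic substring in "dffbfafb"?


Input: "dffbfafb"
Checking substrings for palindromes:
  [3:8] "bfafb" (len 5) => palindrome
  [2:5] "fbf" (len 3) => palindrome
  [4:7] "faf" (len 3) => palindrome
  [1:3] "ff" (len 2) => palindrome
Longest palindromic substring: "bfafb" with length 5

5


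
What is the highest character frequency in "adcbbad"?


Input: adcbbad
Character counts:
  'a': 2
  'b': 2
  'c': 1
  'd': 2
Maximum frequency: 2

2


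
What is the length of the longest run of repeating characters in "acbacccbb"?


Input: "acbacccbb"
Scanning for longest run:
  Position 1 ('c'): new char, reset run to 1
  Position 2 ('b'): new char, reset run to 1
  Position 3 ('a'): new char, reset run to 1
  Position 4 ('c'): new char, reset run to 1
  Position 5 ('c'): continues run of 'c', length=2
  Position 6 ('c'): continues run of 'c', length=3
  Position 7 ('b'): new char, reset run to 1
  Position 8 ('b'): continues run of 'b', length=2
Longest run: 'c' with length 3

3


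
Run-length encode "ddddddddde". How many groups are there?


Input: ddddddddde
Scanning for consecutive runs:
  Group 1: 'd' x 9 (positions 0-8)
  Group 2: 'e' x 1 (positions 9-9)
Total groups: 2

2


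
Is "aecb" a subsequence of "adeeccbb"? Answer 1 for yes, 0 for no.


Check if "aecb" is a subsequence of "adeeccbb"
Greedy scan:
  Position 0 ('a'): matches sub[0] = 'a'
  Position 1 ('d'): no match needed
  Position 2 ('e'): matches sub[1] = 'e'
  Position 3 ('e'): no match needed
  Position 4 ('c'): matches sub[2] = 'c'
  Position 5 ('c'): no match needed
  Position 6 ('b'): matches sub[3] = 'b'
  Position 7 ('b'): no match needed
All 4 characters matched => is a subsequence

1


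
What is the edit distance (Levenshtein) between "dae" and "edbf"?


Computing edit distance: "dae" -> "edbf"
DP table:
           e    d    b    f
      0    1    2    3    4
  d   1    1    1    2    3
  a   2    2    2    2    3
  e   3    2    3    3    3
Edit distance = dp[3][4] = 3

3


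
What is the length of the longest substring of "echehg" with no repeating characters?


Input: "echehg"
Sliding window (track last position of each char):
  Position 0 ('e'): window [0,0] length 1 -- new best
  Position 1 ('c'): window [0,1] length 2 -- new best
  Position 2 ('h'): window [0,2] length 3 -- new best
  Position 3 ('e'): repeat (last at 0), move window start to 1
  Position 3 ('e'): window [1,3] length 3
  Position 4 ('h'): repeat (last at 2), move window start to 3
  Position 4 ('h'): window [3,4] length 2
  Position 5 ('g'): window [3,5] length 3
Longest substring with no repeats: "ech" with length 3

3


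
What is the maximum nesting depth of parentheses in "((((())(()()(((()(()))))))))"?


Input: "((((())(()()(((()(()))))))))"
Tracking depth:
  Position 0 '(': depth becomes 1
  Position 1 '(': depth becomes 2
  Position 2 '(': depth becomes 3
  Position 3 '(': depth becomes 4
  Position 4 '(': depth becomes 5
  Position 5 ')': depth becomes 4
  Position 6 ')': depth becomes 3
  Position 7 '(': depth becomes 4
  Position 8 '(': depth becomes 5
  Position 9 ')': depth becomes 4
  Position 10 '(': depth becomes 5
  Position 11 ')': depth becomes 4
  Position 12 '(': depth becomes 5
  Position 13 '(': depth becomes 6
  Position 14 '(': depth becomes 7
  Position 15 '(': depth becomes 8
  Position 16 ')': depth becomes 7
  Position 17 '(': depth becomes 8
  Position 18 '(': depth becomes 9
  Position 19 ')': depth becomes 8
  Position 20 ')': depth becomes 7
  Position 21 ')': depth becomes 6
  Position 22 ')': depth becomes 5
  Position 23 ')': depth becomes 4
  Position 24 ')': depth becomes 3
  Position 25 ')': depth becomes 2
  Position 26 ')': depth becomes 1
  Position 27 ')': depth becomes 0
Maximum depth reached: 9

9


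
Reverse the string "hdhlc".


Input: hdhlc
Reading characters right to left:
  Position 4: 'c'
  Position 3: 'l'
  Position 2: 'h'
  Position 1: 'd'
  Position 0: 'h'
Reversed: clhdh

clhdh


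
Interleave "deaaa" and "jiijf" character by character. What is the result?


Interleaving "deaaa" and "jiijf":
  Position 0: 'd' from first, 'j' from second => "dj"
  Position 1: 'e' from first, 'i' from second => "ei"
  Position 2: 'a' from first, 'i' from second => "ai"
  Position 3: 'a' from first, 'j' from second => "aj"
  Position 4: 'a' from first, 'f' from second => "af"
Result: djeiaiajaf

djeiaiajaf


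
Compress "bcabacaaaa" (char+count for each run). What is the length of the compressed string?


Input: bcabacaaaa
Runs:
  'b' x 1 => "b1"
  'c' x 1 => "c1"
  'a' x 1 => "a1"
  'b' x 1 => "b1"
  'a' x 1 => "a1"
  'c' x 1 => "c1"
  'a' x 4 => "a4"
Compressed: "b1c1a1b1a1c1a4"
Compressed length: 14

14


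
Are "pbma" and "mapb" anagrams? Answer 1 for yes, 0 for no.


Strings: "pbma", "mapb"
Sorted first:  abmp
Sorted second: abmp
Sorted forms match => anagrams

1


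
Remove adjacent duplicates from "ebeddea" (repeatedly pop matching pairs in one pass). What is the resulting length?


Input: ebeddea
Stack-based adjacent duplicate removal:
  Read 'e': push. Stack: e
  Read 'b': push. Stack: eb
  Read 'e': push. Stack: ebe
  Read 'd': push. Stack: ebed
  Read 'd': matches stack top 'd' => pop. Stack: ebe
  Read 'e': matches stack top 'e' => pop. Stack: eb
  Read 'a': push. Stack: eba
Final stack: "eba" (length 3)

3


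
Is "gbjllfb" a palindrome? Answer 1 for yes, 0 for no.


Input: gbjllfb
Reversed: bflljbg
  Compare pos 0 ('g') with pos 6 ('b'): MISMATCH
  Compare pos 1 ('b') with pos 5 ('f'): MISMATCH
  Compare pos 2 ('j') with pos 4 ('l'): MISMATCH
Result: not a palindrome

0


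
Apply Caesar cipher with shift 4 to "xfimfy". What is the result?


Caesar cipher: shift "xfimfy" by 4
  'x' (pos 23) + 4 = pos 1 = 'b'
  'f' (pos 5) + 4 = pos 9 = 'j'
  'i' (pos 8) + 4 = pos 12 = 'm'
  'm' (pos 12) + 4 = pos 16 = 'q'
  'f' (pos 5) + 4 = pos 9 = 'j'
  'y' (pos 24) + 4 = pos 2 = 'c'
Result: bjmqjc

bjmqjc


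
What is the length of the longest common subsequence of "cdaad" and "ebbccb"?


LCS of "cdaad" and "ebbccb"
DP table:
           e    b    b    c    c    b
      0    0    0    0    0    0    0
  c   0    0    0    0    1    1    1
  d   0    0    0    0    1    1    1
  a   0    0    0    0    1    1    1
  a   0    0    0    0    1    1    1
  d   0    0    0    0    1    1    1
LCS length = dp[5][6] = 1

1


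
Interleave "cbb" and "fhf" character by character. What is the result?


Interleaving "cbb" and "fhf":
  Position 0: 'c' from first, 'f' from second => "cf"
  Position 1: 'b' from first, 'h' from second => "bh"
  Position 2: 'b' from first, 'f' from second => "bf"
Result: cfbhbf

cfbhbf


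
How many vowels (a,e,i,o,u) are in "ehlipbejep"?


Input: ehlipbejep
Checking each character:
  'e' at position 0: vowel (running total: 1)
  'h' at position 1: consonant
  'l' at position 2: consonant
  'i' at position 3: vowel (running total: 2)
  'p' at position 4: consonant
  'b' at position 5: consonant
  'e' at position 6: vowel (running total: 3)
  'j' at position 7: consonant
  'e' at position 8: vowel (running total: 4)
  'p' at position 9: consonant
Total vowels: 4

4


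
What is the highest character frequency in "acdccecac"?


Input: acdccecac
Character counts:
  'a': 2
  'c': 5
  'd': 1
  'e': 1
Maximum frequency: 5

5


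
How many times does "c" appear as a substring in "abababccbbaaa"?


Searching for "c" in "abababccbbaaa"
Scanning each position:
  Position 0: "a" => no
  Position 1: "b" => no
  Position 2: "a" => no
  Position 3: "b" => no
  Position 4: "a" => no
  Position 5: "b" => no
  Position 6: "c" => MATCH
  Position 7: "c" => MATCH
  Position 8: "b" => no
  Position 9: "b" => no
  Position 10: "a" => no
  Position 11: "a" => no
  Position 12: "a" => no
Total occurrences: 2

2


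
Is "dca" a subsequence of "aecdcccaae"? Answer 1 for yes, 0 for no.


Check if "dca" is a subsequence of "aecdcccaae"
Greedy scan:
  Position 0 ('a'): no match needed
  Position 1 ('e'): no match needed
  Position 2 ('c'): no match needed
  Position 3 ('d'): matches sub[0] = 'd'
  Position 4 ('c'): matches sub[1] = 'c'
  Position 5 ('c'): no match needed
  Position 6 ('c'): no match needed
  Position 7 ('a'): matches sub[2] = 'a'
  Position 8 ('a'): no match needed
  Position 9 ('e'): no match needed
All 3 characters matched => is a subsequence

1


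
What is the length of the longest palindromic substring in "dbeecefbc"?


Input: "dbeecefbc"
Checking substrings for palindromes:
  [3:6] "ece" (len 3) => palindrome
  [2:4] "ee" (len 2) => palindrome
Longest palindromic substring: "ece" with length 3

3


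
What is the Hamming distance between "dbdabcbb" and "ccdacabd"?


Comparing "dbdabcbb" and "ccdacabd" position by position:
  Position 0: 'd' vs 'c' => differ
  Position 1: 'b' vs 'c' => differ
  Position 2: 'd' vs 'd' => same
  Position 3: 'a' vs 'a' => same
  Position 4: 'b' vs 'c' => differ
  Position 5: 'c' vs 'a' => differ
  Position 6: 'b' vs 'b' => same
  Position 7: 'b' vs 'd' => differ
Total differences (Hamming distance): 5

5


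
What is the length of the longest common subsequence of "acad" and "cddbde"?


LCS of "acad" and "cddbde"
DP table:
           c    d    d    b    d    e
      0    0    0    0    0    0    0
  a   0    0    0    0    0    0    0
  c   0    1    1    1    1    1    1
  a   0    1    1    1    1    1    1
  d   0    1    2    2    2    2    2
LCS length = dp[4][6] = 2

2


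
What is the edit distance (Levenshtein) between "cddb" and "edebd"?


Computing edit distance: "cddb" -> "edebd"
DP table:
           e    d    e    b    d
      0    1    2    3    4    5
  c   1    1    2    3    4    5
  d   2    2    1    2    3    4
  d   3    3    2    2    3    3
  b   4    4    3    3    2    3
Edit distance = dp[4][5] = 3

3


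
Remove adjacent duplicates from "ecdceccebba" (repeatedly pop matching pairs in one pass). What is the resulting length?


Input: ecdceccebba
Stack-based adjacent duplicate removal:
  Read 'e': push. Stack: e
  Read 'c': push. Stack: ec
  Read 'd': push. Stack: ecd
  Read 'c': push. Stack: ecdc
  Read 'e': push. Stack: ecdce
  Read 'c': push. Stack: ecdcec
  Read 'c': matches stack top 'c' => pop. Stack: ecdce
  Read 'e': matches stack top 'e' => pop. Stack: ecdc
  Read 'b': push. Stack: ecdcb
  Read 'b': matches stack top 'b' => pop. Stack: ecdc
  Read 'a': push. Stack: ecdca
Final stack: "ecdca" (length 5)

5


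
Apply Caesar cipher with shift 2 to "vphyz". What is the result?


Caesar cipher: shift "vphyz" by 2
  'v' (pos 21) + 2 = pos 23 = 'x'
  'p' (pos 15) + 2 = pos 17 = 'r'
  'h' (pos 7) + 2 = pos 9 = 'j'
  'y' (pos 24) + 2 = pos 0 = 'a'
  'z' (pos 25) + 2 = pos 1 = 'b'
Result: xrjab

xrjab


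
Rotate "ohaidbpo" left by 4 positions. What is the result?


Input: "ohaidbpo", rotate left by 4
First 4 characters: "ohai"
Remaining characters: "dbpo"
Concatenate remaining + first: "dbpo" + "ohai" = "dbpoohai"

dbpoohai


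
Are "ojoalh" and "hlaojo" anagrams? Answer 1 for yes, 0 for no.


Strings: "ojoalh", "hlaojo"
Sorted first:  ahjloo
Sorted second: ahjloo
Sorted forms match => anagrams

1


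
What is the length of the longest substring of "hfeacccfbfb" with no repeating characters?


Input: "hfeacccfbfb"
Sliding window (track last position of each char):
  Position 0 ('h'): window [0,0] length 1 -- new best
  Position 1 ('f'): window [0,1] length 2 -- new best
  Position 2 ('e'): window [0,2] length 3 -- new best
  Position 3 ('a'): window [0,3] length 4 -- new best
  Position 4 ('c'): window [0,4] length 5 -- new best
  Position 5 ('c'): repeat (last at 4), move window start to 5
  Position 5 ('c'): window [5,5] length 1
  Position 6 ('c'): repeat (last at 5), move window start to 6
  Position 6 ('c'): window [6,6] length 1
  Position 7 ('f'): window [6,7] length 2
  Position 8 ('b'): window [6,8] length 3
  Position 9 ('f'): repeat (last at 7), move window start to 8
  Position 9 ('f'): window [8,9] length 2
  Position 10 ('b'): repeat (last at 8), move window start to 9
  Position 10 ('b'): window [9,10] length 2
Longest substring with no repeats: "hfeac" with length 5

5


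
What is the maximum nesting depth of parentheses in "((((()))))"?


Input: "((((()))))"
Tracking depth:
  Position 0 '(': depth becomes 1
  Position 1 '(': depth becomes 2
  Position 2 '(': depth becomes 3
  Position 3 '(': depth becomes 4
  Position 4 '(': depth becomes 5
  Position 5 ')': depth becomes 4
  Position 6 ')': depth becomes 3
  Position 7 ')': depth becomes 2
  Position 8 ')': depth becomes 1
  Position 9 ')': depth becomes 0
Maximum depth reached: 5

5


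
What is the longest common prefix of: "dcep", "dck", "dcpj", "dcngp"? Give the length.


Words: dcep, dck, dcpj, dcngp
  Position 0: all 'd' => match
  Position 1: all 'c' => match
  Position 2: ('e', 'k', 'p', 'n') => mismatch, stop
LCP = "dc" (length 2)

2


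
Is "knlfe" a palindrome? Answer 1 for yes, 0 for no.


Input: knlfe
Reversed: eflnk
  Compare pos 0 ('k') with pos 4 ('e'): MISMATCH
  Compare pos 1 ('n') with pos 3 ('f'): MISMATCH
Result: not a palindrome

0


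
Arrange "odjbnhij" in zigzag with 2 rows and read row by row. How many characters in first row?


Zigzag "odjbnhij" into 2 rows:
Placing characters:
  'o' => row 0
  'd' => row 1
  'j' => row 0
  'b' => row 1
  'n' => row 0
  'h' => row 1
  'i' => row 0
  'j' => row 1
Rows:
  Row 0: "ojni"
  Row 1: "dbhj"
First row length: 4

4


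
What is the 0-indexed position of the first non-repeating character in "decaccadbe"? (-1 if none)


Input: decaccadbe
Character frequencies:
  'a': 2
  'b': 1
  'c': 3
  'd': 2
  'e': 2
Scanning left to right for freq == 1:
  Position 0 ('d'): freq=2, skip
  Position 1 ('e'): freq=2, skip
  Position 2 ('c'): freq=3, skip
  Position 3 ('a'): freq=2, skip
  Position 4 ('c'): freq=3, skip
  Position 5 ('c'): freq=3, skip
  Position 6 ('a'): freq=2, skip
  Position 7 ('d'): freq=2, skip
  Position 8 ('b'): unique! => answer = 8

8


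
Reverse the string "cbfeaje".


Input: cbfeaje
Reading characters right to left:
  Position 6: 'e'
  Position 5: 'j'
  Position 4: 'a'
  Position 3: 'e'
  Position 2: 'f'
  Position 1: 'b'
  Position 0: 'c'
Reversed: ejaefbc

ejaefbc


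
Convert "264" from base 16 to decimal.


Input: "264" in base 16
Positional expansion:
  Digit '2' (value 2) x 16^2 = 512
  Digit '6' (value 6) x 16^1 = 96
  Digit '4' (value 4) x 16^0 = 4
Sum = 612

612
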